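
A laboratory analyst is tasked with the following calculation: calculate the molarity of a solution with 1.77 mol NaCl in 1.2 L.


M = n/V = 1.77/1.2 = 1.475 mol/L

1.475 M


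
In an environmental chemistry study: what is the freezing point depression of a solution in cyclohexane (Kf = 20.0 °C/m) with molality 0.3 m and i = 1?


ΔTf = Kf × m × i
= 20.0 × 0.3 × 1
= 6.0 °C

6.0 °C


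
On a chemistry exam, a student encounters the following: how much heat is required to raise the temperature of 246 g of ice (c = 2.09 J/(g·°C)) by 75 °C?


q = mcΔT = 246 × 2.09 × 75
= 38560.50 J

38560.50 J


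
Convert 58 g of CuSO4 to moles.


M(CuSO4) = 159.62 g/mol
n = mass/M = 58/159.62 = 0.3634 mol

0.3634 mol


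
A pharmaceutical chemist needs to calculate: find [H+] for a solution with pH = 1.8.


[H+] = 10^(-pH) = 10^(-1.8)
= 1.58×10^-2 M

1.58×10^-2 M


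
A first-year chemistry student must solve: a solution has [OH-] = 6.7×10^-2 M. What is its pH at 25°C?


pOH = -log10([OH-]) = -log10(6.7×10^-2)
= 2 - log10(6.7) = 1.17
pH = 14 - pOH = 14 - 1.17 = 12.83

12.83


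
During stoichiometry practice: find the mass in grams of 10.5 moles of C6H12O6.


M(C6H12O6) = 180.16 g/mol
mass = n × M = 10.5 × 180.16 = 1891.68 g

1891.68 g


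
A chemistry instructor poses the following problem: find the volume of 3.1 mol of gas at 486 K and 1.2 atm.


PV = nRT  (R = 0.08206 L·atm/(mol·K))
V = nRT/P = 3.1×0.08206×486/1.2
= 103.026 L

103.026 L


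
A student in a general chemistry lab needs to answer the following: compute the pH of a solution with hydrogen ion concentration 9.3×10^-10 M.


pH = -log10([H+]) = -log10(9.3×10^-10)
= 10 - log10(9.3)
= 10 - 0.97
= 9.03

9.03


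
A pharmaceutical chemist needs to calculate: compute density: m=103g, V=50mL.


ρ = mass/volume
= 103/50
= 2.06 g/mL

2.06 g/mL


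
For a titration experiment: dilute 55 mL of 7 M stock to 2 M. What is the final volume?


C1V1 = C2V2
7 × 55 = 2 × V2
V2 = 385/2 = 192.5 mL

192.5 mL


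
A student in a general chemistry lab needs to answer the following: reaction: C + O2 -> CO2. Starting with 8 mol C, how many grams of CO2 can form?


Mole ratio CO2:C = 1:1
n(CO2) = 8 × 1/1 = 8.000 mol
mass = 8.000 × 44.01 = 352.08 g

352.08 g


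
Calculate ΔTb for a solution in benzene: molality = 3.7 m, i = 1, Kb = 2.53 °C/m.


ΔTb = Kb × m × i
= 2.53 × 3.7 × 1
= 9.361 °C

9.361 °C


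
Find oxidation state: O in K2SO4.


O is usually -2
Oxidation number: -2

-2


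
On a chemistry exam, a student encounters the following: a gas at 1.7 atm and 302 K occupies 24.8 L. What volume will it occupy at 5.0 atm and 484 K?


P1V1/T1 = P2V2/T2
V2 = P1V1T2/(T1P2)
= 1.7×24.8×484/(302×5.0)
= 13.514 L

13.514 L


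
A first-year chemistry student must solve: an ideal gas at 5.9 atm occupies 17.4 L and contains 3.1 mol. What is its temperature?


PV = nRT  (R = 0.08206 L·atm/(mol·K))
T = PV/(nR) = 5.9×17.4/(3.1×0.08206)
= 102.66/0.254386
= 403.56 K

403.56 K


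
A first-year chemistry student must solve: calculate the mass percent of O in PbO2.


M(PbO2) = 1×207.2 + 2×16.0 = 239.20 g/mol
Mass of O = 2 × 16.0 = 32.00 g/mol
% O = 32.00/239.20 × 100 = 13.38%

13.38%


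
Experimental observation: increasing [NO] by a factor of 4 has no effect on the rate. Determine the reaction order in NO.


rate ∝ [NO]^n
rate ∝ [NO]^0
Order in NO: 0

0


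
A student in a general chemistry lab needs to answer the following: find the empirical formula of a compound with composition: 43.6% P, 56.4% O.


Assume 100 g sample. Moles of each element:
  P: 43.6/30.97 = 1.408 mol
  O: 56.4/16.0 = 3.525 mol
Divide by smallest (1.408):
  P: 1.408/1.408 = 1.0
  O: 3.525/1.408 = 2.5
Multiply all ratios by 2 to obtain whole numbers.
Empirical formula: P2O5

P2O5


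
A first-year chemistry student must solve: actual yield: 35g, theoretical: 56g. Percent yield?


% yield = actual/theoretical × 100
= 35/56 × 100
= 62.5%

62.5%


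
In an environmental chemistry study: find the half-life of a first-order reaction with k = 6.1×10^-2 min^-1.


t½ = ln2/k = 0.693147/(6.1×10^-2 min^-1)
= 11.36 min

11.36 min


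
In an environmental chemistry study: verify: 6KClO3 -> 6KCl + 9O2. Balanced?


Equation: 6KClO3 -> 6KCl + 9O2
Check atoms: Cl: 6=6, K: 6=6, O: 18=18
Balanced

Yes, balanced


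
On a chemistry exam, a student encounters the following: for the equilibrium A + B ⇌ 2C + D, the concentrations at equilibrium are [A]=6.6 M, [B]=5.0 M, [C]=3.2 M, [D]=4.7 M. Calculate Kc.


Kc = [C]^2[D]/([A][B])
= (3.2^2 × 4.7^1)/(6.6^1 × 5.0^1)
= 48.128/33
= 1.458

1.458


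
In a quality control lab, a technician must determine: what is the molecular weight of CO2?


M(CO2) = 1×12.01 + 2×16.0
= 12.01 + 32.0
= 44.01 g/mol

44.01 g/mol


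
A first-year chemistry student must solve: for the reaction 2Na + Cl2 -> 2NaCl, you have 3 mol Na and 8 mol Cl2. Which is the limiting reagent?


Mole ratio available / coefficient:
  Na: 3/2 = 1.500
  Cl2: 8/1 = 8.000
Smaller ratio is limiting.

Na


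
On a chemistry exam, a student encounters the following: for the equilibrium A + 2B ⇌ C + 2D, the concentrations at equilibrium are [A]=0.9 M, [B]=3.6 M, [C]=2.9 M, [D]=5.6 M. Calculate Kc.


Kc = [C][D]^2/([A][B]^2)
= (2.9^1 × 5.6^2)/(0.9^1 × 3.6^2)
= 90.944/11.664
= 7.797

7.797


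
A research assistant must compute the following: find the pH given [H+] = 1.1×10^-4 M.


pH = -log10([H+]) = -log10(1.1×10^-4)
= 4 - log10(1.1)
= 4 - 0.04
= 3.96

3.96


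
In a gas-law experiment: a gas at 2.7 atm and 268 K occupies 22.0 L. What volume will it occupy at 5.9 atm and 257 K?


P1V1/T1 = P2V2/T2
V2 = P1V1T2/(T1P2)
= 2.7×22.0×257/(268×5.9)
= 9.655 L

9.655 L


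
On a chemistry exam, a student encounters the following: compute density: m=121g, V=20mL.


ρ = mass/volume
= 121/20
= 6.05 g/mL

6.05 g/mL


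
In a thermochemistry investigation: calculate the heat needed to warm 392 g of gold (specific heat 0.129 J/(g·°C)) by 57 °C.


q = mcΔT = 392 × 0.129 × 57
= 2882.38 J

2882.38 J


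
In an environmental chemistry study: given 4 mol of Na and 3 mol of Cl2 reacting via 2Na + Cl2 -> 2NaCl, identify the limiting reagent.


Mole ratio available / coefficient:
  Na: 4/2 = 2.000
  Cl2: 3/1 = 3.000
Smaller ratio is limiting.

Na


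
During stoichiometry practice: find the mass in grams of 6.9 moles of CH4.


M(CH4) = 16.04 g/mol
mass = n × M = 6.9 × 16.04 = 110.68 g

110.68 g


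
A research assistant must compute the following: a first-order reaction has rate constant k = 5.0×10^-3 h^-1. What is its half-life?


t½ = ln2/k = 0.693147/(5.0×10^-3 h^-1)
= 138.6 h

138.6 h


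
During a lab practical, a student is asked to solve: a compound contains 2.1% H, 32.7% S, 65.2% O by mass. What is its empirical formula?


Assume 100 g sample. Moles of each element:
  H: 2.1/1.008 = 2.083 mol
  S: 32.7/32.07 = 1.02 mol
  O: 65.2/16.0 = 4.075 mol
Divide by smallest (1.02):
  H: 2.083/1.02 = 2.04
  S: 1.02/1.02 = 1.0
  O: 4.075/1.02 = 4.0
Empirical formula: H2SO4

H2SO4


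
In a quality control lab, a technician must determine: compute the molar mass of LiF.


M(LiF) = 1×6.94 + 1×19.0
= 6.94 + 19.0
= 25.94 g/mol

25.94 g/mol


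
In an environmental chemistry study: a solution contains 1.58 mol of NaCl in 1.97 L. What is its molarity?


M = n/V = 1.58/1.97 = 0.802 mol/L

0.802 M


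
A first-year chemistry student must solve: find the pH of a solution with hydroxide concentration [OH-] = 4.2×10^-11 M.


pOH = -log10([OH-]) = -log10(4.2×10^-11)
= 11 - log10(4.2) = 10.38
pH = 14 - pOH = 14 - 10.38 = 3.62

3.62


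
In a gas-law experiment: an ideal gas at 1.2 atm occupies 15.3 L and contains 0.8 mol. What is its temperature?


PV = nRT  (R = 0.08206 L·atm/(mol·K))
T = PV/(nR) = 1.2×15.3/(0.8×0.08206)
= 18.36/0.065648
= 279.67 K

279.67 K


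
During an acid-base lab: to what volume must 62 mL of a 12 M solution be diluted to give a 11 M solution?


C1V1 = C2V2
12 × 62 = 11 × V2
V2 = 744/11 = 67.64 mL

67.64 mL


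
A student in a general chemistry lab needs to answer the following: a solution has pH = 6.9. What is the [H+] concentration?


[H+] = 10^(-pH) = 10^(-6.9)
= 1.26×10^-7 M

1.26×10^-7 M


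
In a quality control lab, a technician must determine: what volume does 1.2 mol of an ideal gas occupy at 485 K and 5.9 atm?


PV = nRT  (R = 0.08206 L·atm/(mol·K))
V = nRT/P = 1.2×0.08206×485/5.9
= 8.095 L

8.095 L


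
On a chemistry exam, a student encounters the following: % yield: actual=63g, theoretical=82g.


% yield = actual/theoretical × 100
= 63/82 × 100
= 76.83%

76.83%


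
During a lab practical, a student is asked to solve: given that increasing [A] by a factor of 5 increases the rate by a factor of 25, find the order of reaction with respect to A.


rate ∝ [A]^n
5^n = 25 → n = 2
Order in A: 2

2


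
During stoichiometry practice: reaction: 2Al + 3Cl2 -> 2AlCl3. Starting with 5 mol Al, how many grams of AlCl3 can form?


Mole ratio AlCl3:Al = 2:2
n(AlCl3) = 5 × 2/2 = 5.000 mol
mass = 5.000 × 133.33 = 666.65 g

666.65 g


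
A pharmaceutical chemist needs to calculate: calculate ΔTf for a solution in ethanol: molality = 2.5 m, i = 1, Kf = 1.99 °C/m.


ΔTf = Kf × m × i
= 1.99 × 2.5 × 1
= 4.975 °C

4.975 °C


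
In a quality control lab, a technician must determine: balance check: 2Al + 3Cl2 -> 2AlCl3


Equation: 2Al + 3Cl2 -> 2AlCl3
Check atoms: Al: 2=2, Cl: 6=6
Balanced

Yes, balanced


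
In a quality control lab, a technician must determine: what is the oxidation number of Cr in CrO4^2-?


x + 4(-2) = -2, so x = +6
Oxidation number: +6

+6


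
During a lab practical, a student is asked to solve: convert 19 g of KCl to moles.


M(KCl) = 74.55 g/mol
n = mass/M = 19/74.55 = 0.2549 mol

0.2549 mol


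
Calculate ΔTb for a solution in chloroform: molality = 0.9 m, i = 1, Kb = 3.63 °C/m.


ΔTb = Kb × m × i
= 3.63 × 0.9 × 1
= 3.267 °C

3.267 °C


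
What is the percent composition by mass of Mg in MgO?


M(MgO) = 1×24.31 + 1×16.0 = 40.31 g/mol
Mass of Mg = 1 × 24.31 = 24.31 g/mol
% Mg = 24.31/40.31 × 100 = 60.31%

60.31%


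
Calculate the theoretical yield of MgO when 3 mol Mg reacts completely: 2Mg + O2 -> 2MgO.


Mole ratio MgO:Mg = 2:2
n(MgO) = 3 × 2/2 = 3.000 mol
mass = 3.000 × 40.31 = 120.93 g

120.93 g


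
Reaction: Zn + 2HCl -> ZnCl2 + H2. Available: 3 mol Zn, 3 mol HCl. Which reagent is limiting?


Mole ratio available / coefficient:
  Zn: 3/1 = 3.000
  HCl: 3/2 = 1.500
Smaller ratio is limiting.

HCl


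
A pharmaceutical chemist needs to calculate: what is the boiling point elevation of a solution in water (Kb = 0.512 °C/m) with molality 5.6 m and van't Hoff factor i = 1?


ΔTb = Kb × m × i
= 0.512 × 5.6 × 1
= 2.8672 °C

2.8672 °C


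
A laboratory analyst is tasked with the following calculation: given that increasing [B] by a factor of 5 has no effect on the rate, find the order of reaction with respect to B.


rate ∝ [B]^n
rate ∝ [B]^0
Order in B: 0

0


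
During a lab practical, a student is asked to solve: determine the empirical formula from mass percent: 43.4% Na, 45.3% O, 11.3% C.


Assume 100 g sample. Moles of each element:
  Na: 43.4/22.99 = 1.888 mol
  O: 45.3/16.0 = 2.831 mol
  C: 11.3/12.01 = 0.941 mol
Divide by smallest (0.941):
  Na: 1.888/0.941 = 2.01
  O: 2.831/0.941 = 3.01
  C: 0.941/0.941 = 1.0
Empirical formula: Na2CO3

Na2CO3


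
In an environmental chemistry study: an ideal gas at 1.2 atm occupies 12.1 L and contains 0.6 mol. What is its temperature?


PV = nRT  (R = 0.08206 L·atm/(mol·K))
T = PV/(nR) = 1.2×12.1/(0.6×0.08206)
= 14.52/0.049236
= 294.91 K

294.91 K


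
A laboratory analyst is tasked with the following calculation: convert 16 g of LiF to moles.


M(LiF) = 25.94 g/mol
n = mass/M = 16/25.94 = 0.6168 mol

0.6168 mol


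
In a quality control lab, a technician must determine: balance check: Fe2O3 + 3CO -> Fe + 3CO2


Equation: Fe2O3 + 3CO -> Fe + 3CO2
Check atoms: C: 3=3, Fe: 2≠1, O: 6=6
Not balanced

No, not balanced


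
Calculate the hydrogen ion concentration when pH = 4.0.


[H+] = 10^(-pH) = 10^(-4.0)
= 1.0×10^-4 M

1.0×10^-4 M


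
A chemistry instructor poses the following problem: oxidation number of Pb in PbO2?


x + 2(-2) = 0, so x = +4
Oxidation number: +4

+4


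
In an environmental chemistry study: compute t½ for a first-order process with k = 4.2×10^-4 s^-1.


t½ = ln2/k = 0.693147/(4.2×10^-4 s^-1)
= 1650 s

1650 s


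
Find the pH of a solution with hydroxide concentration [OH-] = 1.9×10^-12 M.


pOH = -log10([OH-]) = -log10(1.9×10^-12)
= 12 - log10(1.9) = 11.72
pH = 14 - pOH = 14 - 11.72 = 2.28

2.28


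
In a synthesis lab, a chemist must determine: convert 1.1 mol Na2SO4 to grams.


M(Na2SO4) = 142.05 g/mol
mass = n × M = 1.1 × 142.05 = 156.26 g

156.26 g


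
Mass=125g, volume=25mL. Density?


ρ = mass/volume
= 125/25
= 5.0 g/mL

5.0 g/mL


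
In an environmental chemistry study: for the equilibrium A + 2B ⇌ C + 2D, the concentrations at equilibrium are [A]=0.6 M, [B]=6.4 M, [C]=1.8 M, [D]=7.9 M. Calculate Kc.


Kc = [C][D]^2/([A][B]^2)
= (1.8^1 × 7.9^2)/(0.6^1 × 6.4^2)
= 112.338/24.576
= 4.571

4.571


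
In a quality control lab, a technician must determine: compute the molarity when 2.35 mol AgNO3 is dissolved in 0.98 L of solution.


M = n/V = 2.35/0.98 = 2.398 mol/L

2.398 M


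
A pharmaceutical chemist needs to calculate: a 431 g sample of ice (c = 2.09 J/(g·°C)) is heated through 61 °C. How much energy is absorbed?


q = mcΔT = 431 × 2.09 × 61
= 54948.19 J

54948.19 J


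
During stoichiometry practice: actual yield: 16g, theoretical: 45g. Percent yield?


% yield = actual/theoretical × 100
= 16/45 × 100
= 35.56%

35.56%


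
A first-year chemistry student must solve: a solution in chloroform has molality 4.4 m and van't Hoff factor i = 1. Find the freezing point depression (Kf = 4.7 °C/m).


ΔTf = Kf × m × i
= 4.7 × 4.4 × 1
= 20.68 °C

20.68 °C


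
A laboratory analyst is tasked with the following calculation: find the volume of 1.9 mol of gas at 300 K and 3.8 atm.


PV = nRT  (R = 0.08206 L·atm/(mol·K))
V = nRT/P = 1.9×0.08206×300/3.8
= 12.309 L

12.309 L


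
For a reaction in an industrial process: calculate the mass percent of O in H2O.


M(H2O) = 2×1.008 + 1×16.0 = 18.016 g/mol
Mass of O = 1 × 16.0 = 16.00 g/mol
% O = 16.00/18.016 × 100 = 88.81%

88.81%


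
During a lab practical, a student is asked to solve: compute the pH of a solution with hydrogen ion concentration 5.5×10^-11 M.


pH = -log10([H+]) = -log10(5.5×10^-11)
= 11 - log10(5.5)
= 11 - 0.74
= 10.26

10.26


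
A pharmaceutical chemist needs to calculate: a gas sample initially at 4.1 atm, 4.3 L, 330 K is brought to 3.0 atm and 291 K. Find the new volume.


P1V1/T1 = P2V2/T2
V2 = P1V1T2/(T1P2)
= 4.1×4.3×291/(330×3.0)
= 5.182 L

5.182 L


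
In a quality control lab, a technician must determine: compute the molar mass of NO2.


M(NO2) = 1×14.01 + 2×16.0
= 14.01 + 32.0
= 46.01 g/mol

46.01 g/mol


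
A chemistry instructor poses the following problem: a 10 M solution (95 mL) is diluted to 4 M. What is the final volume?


C1V1 = C2V2
10 × 95 = 4 × V2
V2 = 950/4 = 237.5 mL

237.5 mL


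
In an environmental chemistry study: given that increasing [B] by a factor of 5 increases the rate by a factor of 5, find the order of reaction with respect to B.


rate ∝ [B]^n
5^n = 5 → n = 1
Order in B: 1

1


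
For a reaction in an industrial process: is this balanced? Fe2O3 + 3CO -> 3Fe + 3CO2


Equation: Fe2O3 + 3CO -> 3Fe + 3CO2
Check atoms: C: 3=3, Fe: 2≠3, O: 6=6
Not balanced

No, not balanced


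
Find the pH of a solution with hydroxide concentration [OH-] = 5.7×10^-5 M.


pOH = -log10([OH-]) = -log10(5.7×10^-5)
= 5 - log10(5.7) = 4.24
pH = 14 - pOH = 14 - 4.24 = 9.76

9.76


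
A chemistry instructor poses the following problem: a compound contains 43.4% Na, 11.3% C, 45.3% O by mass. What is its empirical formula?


Assume 100 g sample. Moles of each element:
  Na: 43.4/22.99 = 1.888 mol
  C: 11.3/12.01 = 0.941 mol
  O: 45.3/16.0 = 2.831 mol
Divide by smallest (0.941):
  Na: 1.888/0.941 = 2.01
  C: 0.941/0.941 = 1.0
  O: 2.831/0.941 = 3.01
Empirical formula: Na2CO3

Na2CO3


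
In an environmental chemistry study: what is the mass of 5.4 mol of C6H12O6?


M(C6H12O6) = 180.16 g/mol
mass = n × M = 5.4 × 180.16 = 972.86 g

972.86 g


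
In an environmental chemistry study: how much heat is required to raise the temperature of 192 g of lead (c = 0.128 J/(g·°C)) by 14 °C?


q = mcΔT = 192 × 0.128 × 14
= 344.06 J

344.06 J


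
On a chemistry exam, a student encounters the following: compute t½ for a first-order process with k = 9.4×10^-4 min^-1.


t½ = ln2/k = 0.693147/(9.4×10^-4 min^-1)
= 737.4 min

737.4 min


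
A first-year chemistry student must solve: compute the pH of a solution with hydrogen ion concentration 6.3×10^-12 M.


pH = -log10([H+]) = -log10(6.3×10^-12)
= 12 - log10(6.3)
= 12 - 0.8
= 11.2

11.2


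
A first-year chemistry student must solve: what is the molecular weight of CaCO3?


M(CaCO3) = 1×40.08 + 1×12.01 + 3×16.0
= 40.08 + 12.01 + 48.0
= 100.09 g/mol

100.09 g/mol


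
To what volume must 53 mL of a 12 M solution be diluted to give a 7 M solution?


C1V1 = C2V2
12 × 53 = 7 × V2
V2 = 636/7 = 90.86 mL

90.86 mL


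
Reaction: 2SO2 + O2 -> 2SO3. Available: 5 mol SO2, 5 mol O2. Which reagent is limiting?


Mole ratio available / coefficient:
  SO2: 5/2 = 2.500
  O2: 5/1 = 5.000
Smaller ratio is limiting.

SO2


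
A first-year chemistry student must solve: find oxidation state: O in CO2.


O is usually -2
Oxidation number: -2

-2


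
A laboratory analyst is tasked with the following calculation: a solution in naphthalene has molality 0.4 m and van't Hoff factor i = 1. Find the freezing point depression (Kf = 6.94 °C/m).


ΔTf = Kf × m × i
= 6.94 × 0.4 × 1
= 2.776 °C

2.776 °C


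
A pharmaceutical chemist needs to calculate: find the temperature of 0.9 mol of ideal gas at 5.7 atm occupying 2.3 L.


PV = nRT  (R = 0.08206 L·atm/(mol·K))
T = PV/(nR) = 5.7×2.3/(0.9×0.08206)
= 13.11/0.073854
= 177.51 K

177.51 K


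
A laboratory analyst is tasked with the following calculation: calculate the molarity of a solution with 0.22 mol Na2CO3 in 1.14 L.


M = n/V = 0.22/1.14 = 0.193 mol/L

0.193 M


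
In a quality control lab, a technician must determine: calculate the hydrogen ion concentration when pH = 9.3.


[H+] = 10^(-pH) = 10^(-9.3)
= 5.01×10^-10 M

5.01×10^-10 M


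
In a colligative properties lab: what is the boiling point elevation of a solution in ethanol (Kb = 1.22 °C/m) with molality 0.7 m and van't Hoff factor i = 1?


ΔTb = Kb × m × i
= 1.22 × 0.7 × 1
= 0.854 °C

0.854 °C


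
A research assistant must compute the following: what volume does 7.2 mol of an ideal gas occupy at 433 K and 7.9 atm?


PV = nRT  (R = 0.08206 L·atm/(mol·K))
V = nRT/P = 7.2×0.08206×433/7.9
= 32.384 L

32.384 L


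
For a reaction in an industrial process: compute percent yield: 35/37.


% yield = actual/theoretical × 100
= 35/37 × 100
= 94.59%

94.59%


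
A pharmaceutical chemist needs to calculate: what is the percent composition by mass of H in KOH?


M(KOH) = 1×39.1 + 1×16.0 + 1×1.008 = 56.108 g/mol
Mass of H = 1 × 1.008 = 1.008 g/mol
% H = 1.008/56.108 × 100 = 1.80%

1.80%


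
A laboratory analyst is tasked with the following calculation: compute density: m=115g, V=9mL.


ρ = mass/volume
= 115/9
= 12.778 g/mL

12.778 g/mL


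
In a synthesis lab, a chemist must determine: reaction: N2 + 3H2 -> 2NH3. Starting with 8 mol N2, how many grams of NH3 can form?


Mole ratio NH3:N2 = 2:1
n(NH3) = 8 × 2/1 = 16.000 mol
mass = 16.000 × 17.03 = 272.48 g

272.48 g


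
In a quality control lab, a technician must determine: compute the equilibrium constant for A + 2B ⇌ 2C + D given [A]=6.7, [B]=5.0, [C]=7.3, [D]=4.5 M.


Kc = [C]^2[D]/([A][B]^2)
= (7.3^2 × 4.5^1)/(6.7^1 × 5.0^2)
= 239.805/167.5
= 1.432

1.432


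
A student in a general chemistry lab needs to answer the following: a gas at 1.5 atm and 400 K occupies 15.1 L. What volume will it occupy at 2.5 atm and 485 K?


P1V1/T1 = P2V2/T2
V2 = P1V1T2/(T1P2)
= 1.5×15.1×485/(400×2.5)
= 10.985 L

10.985 L


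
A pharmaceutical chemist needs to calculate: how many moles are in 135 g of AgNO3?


M(AgNO3) = 169.88 g/mol
n = mass/M = 135/169.88 = 0.7947 mol

0.7947 mol


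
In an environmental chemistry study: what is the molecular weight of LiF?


M(LiF) = 1×6.94 + 1×19.0
= 6.94 + 19.0
= 25.94 g/mol

25.94 g/mol


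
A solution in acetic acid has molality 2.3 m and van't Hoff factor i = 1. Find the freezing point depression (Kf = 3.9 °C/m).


ΔTf = Kf × m × i
= 3.9 × 2.3 × 1
= 8.97 °C

8.97 °C


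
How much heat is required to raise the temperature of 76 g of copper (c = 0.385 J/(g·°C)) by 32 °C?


q = mcΔT = 76 × 0.385 × 32
= 936.32 J

936.32 J


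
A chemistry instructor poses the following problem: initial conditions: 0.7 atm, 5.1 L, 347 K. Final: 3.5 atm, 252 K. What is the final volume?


P1V1/T1 = P2V2/T2
V2 = P1V1T2/(T1P2)
= 0.7×5.1×252/(347×3.5)
= 0.741 L

0.741 L


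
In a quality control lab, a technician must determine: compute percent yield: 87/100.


% yield = actual/theoretical × 100
= 87/100 × 100
= 87.0%

87.0%


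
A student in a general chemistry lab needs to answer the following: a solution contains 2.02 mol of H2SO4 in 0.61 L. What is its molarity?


M = n/V = 2.02/0.61 = 3.311 mol/L

3.311 M


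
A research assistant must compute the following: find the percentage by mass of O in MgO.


M(MgO) = 1×24.31 + 1×16.0 = 40.31 g/mol
Mass of O = 1 × 16.0 = 16.00 g/mol
% O = 16.00/40.31 × 100 = 39.69%

39.69%


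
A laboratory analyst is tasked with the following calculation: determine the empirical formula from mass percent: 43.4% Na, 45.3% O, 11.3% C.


Assume 100 g sample. Moles of each element:
  Na: 43.4/22.99 = 1.888 mol
  O: 45.3/16.0 = 2.831 mol
  C: 11.3/12.01 = 0.941 mol
Divide by smallest (0.941):
  Na: 1.888/0.941 = 2.01
  O: 2.831/0.941 = 3.01
  C: 0.941/0.941 = 1.0
Empirical formula: Na2CO3

Na2CO3


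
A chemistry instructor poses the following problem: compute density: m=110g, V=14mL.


ρ = mass/volume
= 110/14
= 7.857 g/mL

7.857 g/mL


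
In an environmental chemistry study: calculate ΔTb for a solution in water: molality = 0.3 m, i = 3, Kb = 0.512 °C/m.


ΔTb = Kb × m × i
= 0.512 × 0.3 × 3
= 0.4608 °C

0.4608 °C


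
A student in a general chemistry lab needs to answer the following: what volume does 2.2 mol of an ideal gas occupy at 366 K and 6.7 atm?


PV = nRT  (R = 0.08206 L·atm/(mol·K))
V = nRT/P = 2.2×0.08206×366/6.7
= 9.862 L

9.862 L


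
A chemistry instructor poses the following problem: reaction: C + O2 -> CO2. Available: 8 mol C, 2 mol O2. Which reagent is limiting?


Mole ratio available / coefficient:
  C: 8/1 = 8.000
  O2: 2/1 = 2.000
Smaller ratio is limiting.

O2


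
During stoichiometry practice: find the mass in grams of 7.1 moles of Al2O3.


M(Al2O3) = 101.96 g/mol
mass = n × M = 7.1 × 101.96 = 723.92 g

723.92 g


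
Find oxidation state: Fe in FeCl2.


x + 2(-1) = 0, so x = +2
Oxidation number: +2

+2


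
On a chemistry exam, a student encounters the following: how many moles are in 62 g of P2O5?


M(P2O5) = 141.94 g/mol
n = mass/M = 62/141.94 = 0.4368 mol

0.4368 mol


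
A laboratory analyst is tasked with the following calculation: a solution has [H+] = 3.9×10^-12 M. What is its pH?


pH = -log10([H+]) = -log10(3.9×10^-12)
= 12 - log10(3.9)
= 12 - 0.59
= 11.41

11.41


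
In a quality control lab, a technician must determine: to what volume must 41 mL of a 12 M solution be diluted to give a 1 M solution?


C1V1 = C2V2
12 × 41 = 1 × V2
V2 = 492/1 = 492.0 mL

492.0 mL


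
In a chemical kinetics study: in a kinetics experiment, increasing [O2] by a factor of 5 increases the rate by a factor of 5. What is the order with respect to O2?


rate ∝ [O2]^n
5^n = 5 → n = 1
Order in O2: 1

1


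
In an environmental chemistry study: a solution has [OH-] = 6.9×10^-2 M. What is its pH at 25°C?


pOH = -log10([OH-]) = -log10(6.9×10^-2)
= 2 - log10(6.9) = 1.16
pH = 14 - pOH = 14 - 1.16 = 12.84

12.84


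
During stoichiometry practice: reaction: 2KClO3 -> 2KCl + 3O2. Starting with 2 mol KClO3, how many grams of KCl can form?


Mole ratio KCl:KClO3 = 2:2
n(KCl) = 2 × 2/2 = 2.000 mol
mass = 2.000 × 74.55 = 149.1 g

149.1 g


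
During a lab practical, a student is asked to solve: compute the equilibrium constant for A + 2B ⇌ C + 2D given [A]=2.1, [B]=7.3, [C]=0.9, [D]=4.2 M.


Kc = [C][D]^2/([A][B]^2)
= (0.9^1 × 4.2^2)/(2.1^1 × 7.3^2)
= 15.876/111.909
= 0.1419

0.1419


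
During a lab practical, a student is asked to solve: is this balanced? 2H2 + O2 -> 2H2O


Equation: 2H2 + O2 -> 2H2O
Check atoms: H: 4=4, O: 2=2
Balanced

Yes, balanced


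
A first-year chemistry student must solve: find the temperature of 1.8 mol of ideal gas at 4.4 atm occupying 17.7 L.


PV = nRT  (R = 0.08206 L·atm/(mol·K))
T = PV/(nR) = 4.4×17.7/(1.8×0.08206)
= 77.88/0.147708
= 527.26 K

527.26 K


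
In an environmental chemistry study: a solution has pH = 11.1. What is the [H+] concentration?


[H+] = 10^(-pH) = 10^(-11.1)
= 7.94×10^-12 M

7.94×10^-12 M


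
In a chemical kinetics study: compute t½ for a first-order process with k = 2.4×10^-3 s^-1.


t½ = ln2/k = 0.693147/(2.4×10^-3 s^-1)
= 288.8 s

288.8 s


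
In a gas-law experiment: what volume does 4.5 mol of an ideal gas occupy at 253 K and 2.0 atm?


PV = nRT  (R = 0.08206 L·atm/(mol·K))
V = nRT/P = 4.5×0.08206×253/2.0
= 46.713 L

46.713 L


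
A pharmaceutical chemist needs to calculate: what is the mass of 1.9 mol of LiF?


M(LiF) = 25.94 g/mol
mass = n × M = 1.9 × 25.94 = 49.29 g

49.29 g


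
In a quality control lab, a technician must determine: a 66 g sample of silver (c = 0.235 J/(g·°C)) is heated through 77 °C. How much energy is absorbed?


q = mcΔT = 66 × 0.235 × 77
= 1194.27 J

1194.27 J


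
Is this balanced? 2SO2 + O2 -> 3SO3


Equation: 2SO2 + O2 -> 3SO3
Check atoms: O: 6≠9, S: 2≠3
Not balanced

No, not balanced


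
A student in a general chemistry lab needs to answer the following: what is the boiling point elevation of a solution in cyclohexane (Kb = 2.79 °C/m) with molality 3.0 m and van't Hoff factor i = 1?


ΔTb = Kb × m × i
= 2.79 × 3.0 × 1
= 8.37 °C

8.37 °C


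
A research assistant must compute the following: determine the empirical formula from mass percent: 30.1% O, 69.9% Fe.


Assume 100 g sample. Moles of each element:
  O: 30.1/16.0 = 1.881 mol
  Fe: 69.9/55.85 = 1.252 mol
Divide by smallest (1.252):
  O: 1.881/1.252 = 1.5
  Fe: 1.252/1.252 = 1.0
Multiply all ratios by 2 to obtain whole numbers.
Empirical formula: Fe2O3

Fe2O3


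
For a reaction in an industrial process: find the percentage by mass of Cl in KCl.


M(KCl) = 1×39.1 + 1×35.45 = 74.55 g/mol
Mass of Cl = 1 × 35.45 = 35.45 g/mol
% Cl = 35.45/74.55 × 100 = 47.55%

47.55%


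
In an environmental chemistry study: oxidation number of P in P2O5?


2x + 5(-2) = 0, so x = +5
Oxidation number: +5

+5


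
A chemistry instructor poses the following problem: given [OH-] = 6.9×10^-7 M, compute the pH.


pOH = -log10([OH-]) = -log10(6.9×10^-7)
= 7 - log10(6.9) = 6.16
pH = 14 - pOH = 14 - 6.16 = 7.84

7.84


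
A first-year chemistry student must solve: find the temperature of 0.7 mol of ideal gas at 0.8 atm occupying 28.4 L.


PV = nRT  (R = 0.08206 L·atm/(mol·K))
T = PV/(nR) = 0.8×28.4/(0.7×0.08206)
= 22.72/0.057442
= 395.53 K

395.53 K


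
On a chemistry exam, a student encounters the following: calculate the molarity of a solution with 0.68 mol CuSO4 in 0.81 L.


M = n/V = 0.68/0.81 = 0.840 mol/L

0.840 M


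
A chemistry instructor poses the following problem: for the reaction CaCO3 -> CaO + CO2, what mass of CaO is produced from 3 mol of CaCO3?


Mole ratio CaO:CaCO3 = 1:1
n(CaO) = 3 × 1/1 = 3.000 mol
mass = 3.000 × 56.08 = 168.24 g

168.24 g


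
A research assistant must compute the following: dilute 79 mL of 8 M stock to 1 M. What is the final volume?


C1V1 = C2V2
8 × 79 = 1 × V2
V2 = 632/1 = 632.0 mL

632.0 mL


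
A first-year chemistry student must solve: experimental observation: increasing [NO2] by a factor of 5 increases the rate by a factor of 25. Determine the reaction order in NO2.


rate ∝ [NO2]^n
5^n = 25 → n = 2
Order in NO2: 2

2


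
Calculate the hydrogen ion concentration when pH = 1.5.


[H+] = 10^(-pH) = 10^(-1.5)
= 3.16×10^-2 M

3.16×10^-2 M


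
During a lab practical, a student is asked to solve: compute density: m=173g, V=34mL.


ρ = mass/volume
= 173/34
= 5.088 g/mL

5.088 g/mL


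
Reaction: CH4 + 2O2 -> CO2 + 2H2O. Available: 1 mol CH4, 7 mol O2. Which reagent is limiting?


Mole ratio available / coefficient:
  CH4: 1/1 = 1.000
  O2: 7/2 = 3.500
Smaller ratio is limiting.

CH4


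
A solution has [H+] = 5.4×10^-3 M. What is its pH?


pH = -log10([H+]) = -log10(5.4×10^-3)
= 3 - log10(5.4)
= 3 - 0.73
= 2.27

2.27


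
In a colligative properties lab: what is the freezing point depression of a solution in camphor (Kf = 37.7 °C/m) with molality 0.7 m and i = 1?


ΔTf = Kf × m × i
= 37.7 × 0.7 × 1
= 26.39 °C

26.39 °C


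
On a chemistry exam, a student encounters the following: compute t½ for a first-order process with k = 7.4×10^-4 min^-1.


t½ = ln2/k = 0.693147/(7.4×10^-4 min^-1)
= 936.7 min

936.7 min


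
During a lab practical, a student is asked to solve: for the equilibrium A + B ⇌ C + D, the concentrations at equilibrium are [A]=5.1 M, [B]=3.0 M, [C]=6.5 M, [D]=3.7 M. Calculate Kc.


Kc = [C][D]/([A][B])
= (6.5^1 × 3.7^1)/(5.1^1 × 3.0^1)
= 24.05/15.3
= 1.572

1.572


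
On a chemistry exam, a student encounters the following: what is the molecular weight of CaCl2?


M(CaCl2) = 1×40.08 + 2×35.45
= 40.08 + 70.9
= 110.98 g/mol

110.98 g/mol


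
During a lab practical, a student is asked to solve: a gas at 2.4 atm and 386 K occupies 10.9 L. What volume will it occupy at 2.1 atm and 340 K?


P1V1/T1 = P2V2/T2
V2 = P1V1T2/(T1P2)
= 2.4×10.9×340/(386×2.1)
= 10.973 L

10.973 L


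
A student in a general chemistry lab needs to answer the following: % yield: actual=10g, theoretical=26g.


% yield = actual/theoretical × 100
= 10/26 × 100
= 38.46%

38.46%


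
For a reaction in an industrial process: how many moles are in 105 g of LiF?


M(LiF) = 25.94 g/mol
n = mass/M = 105/25.94 = 4.0478 mol

4.0478 mol


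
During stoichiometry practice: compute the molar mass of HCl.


M(HCl) = 1×1.008 + 1×35.45
= 1.01 + 35.45
= 36.46 g/mol

36.46 g/mol


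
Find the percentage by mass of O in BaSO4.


M(BaSO4) = 1×137.33 + 1×32.07 + 4×16.0 = 233.40 g/mol
Mass of O = 4 × 16.0 = 64.00 g/mol
% O = 64.00/233.40 × 100 = 27.42%

27.42%


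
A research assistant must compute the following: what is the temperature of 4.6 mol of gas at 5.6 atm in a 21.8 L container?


PV = nRT  (R = 0.08206 L·atm/(mol·K))
T = PV/(nR) = 5.6×21.8/(4.6×0.08206)
= 122.08/0.377476
= 323.41 K

323.41 K


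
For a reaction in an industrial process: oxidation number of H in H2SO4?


H is +1 with nonmetals
Oxidation number: +1

+1


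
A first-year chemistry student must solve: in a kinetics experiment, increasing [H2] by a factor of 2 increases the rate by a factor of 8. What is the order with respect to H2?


rate ∝ [H2]^n
2^n = 8 → n = 3
Order in H2: 3

3


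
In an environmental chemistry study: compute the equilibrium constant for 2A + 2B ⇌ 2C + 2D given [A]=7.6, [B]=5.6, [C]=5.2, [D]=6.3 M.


Kc = [C]^2[D]^2/([A]^2[B]^2)
= (5.2^2 × 6.3^2)/(7.6^2 × 5.6^2)
= 1073.2176/1811.3536
= 0.5925

0.5925


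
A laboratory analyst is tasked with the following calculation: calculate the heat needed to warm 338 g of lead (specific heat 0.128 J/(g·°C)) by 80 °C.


q = mcΔT = 338 × 0.128 × 80
= 3461.12 J

3461.12 J


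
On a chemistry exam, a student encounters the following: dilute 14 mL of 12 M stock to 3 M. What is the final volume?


C1V1 = C2V2
12 × 14 = 3 × V2
V2 = 168/3 = 56.0 mL

56.0 mL


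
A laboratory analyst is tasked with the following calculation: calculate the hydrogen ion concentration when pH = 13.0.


[H+] = 10^(-pH) = 10^(-13.0)
= 1.0×10^-13 M

1.0×10^-13 M


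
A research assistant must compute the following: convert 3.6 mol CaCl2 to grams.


M(CaCl2) = 110.98 g/mol
mass = n × M = 3.6 × 110.98 = 399.53 g

399.53 g


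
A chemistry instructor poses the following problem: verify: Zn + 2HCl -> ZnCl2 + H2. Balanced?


Equation: Zn + 2HCl -> ZnCl2 + H2
Check atoms: Cl: 2=2, H: 2=2, Zn: 1=1
Balanced

Yes, balanced


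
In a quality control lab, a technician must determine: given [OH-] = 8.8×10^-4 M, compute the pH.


pOH = -log10([OH-]) = -log10(8.8×10^-4)
= 4 - log10(8.8) = 3.06
pH = 14 - pOH = 14 - 3.06 = 10.94

10.94


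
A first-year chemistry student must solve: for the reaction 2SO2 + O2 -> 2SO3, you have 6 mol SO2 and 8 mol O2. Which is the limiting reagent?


Mole ratio available / coefficient:
  SO2: 6/2 = 3.000
  O2: 8/1 = 8.000
Smaller ratio is limiting.

SO2


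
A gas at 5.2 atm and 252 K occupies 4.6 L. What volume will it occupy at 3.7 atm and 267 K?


P1V1/T1 = P2V2/T2
V2 = P1V1T2/(T1P2)
= 5.2×4.6×267/(252×3.7)
= 6.85 L

6.85 L


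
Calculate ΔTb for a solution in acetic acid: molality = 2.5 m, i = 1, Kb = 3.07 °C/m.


ΔTb = Kb × m × i
= 3.07 × 2.5 × 1
= 7.675 °C

7.675 °C


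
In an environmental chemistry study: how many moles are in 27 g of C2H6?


M(C2H6) = 30.07 g/mol
n = mass/M = 27/30.07 = 0.8979 mol

0.8979 mol


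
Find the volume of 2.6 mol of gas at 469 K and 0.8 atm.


PV = nRT  (R = 0.08206 L·atm/(mol·K))
V = nRT/P = 2.6×0.08206×469/0.8
= 125.08 L

125.08 L


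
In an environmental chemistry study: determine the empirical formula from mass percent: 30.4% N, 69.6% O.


Assume 100 g sample. Moles of each element:
  N: 30.4/14.01 = 2.17 mol
  O: 69.6/16.0 = 4.35 mol
Divide by smallest (2.17):
  N: 2.17/2.17 = 1.0
  O: 4.35/2.17 = 2.0
Empirical formula: NO2

NO2


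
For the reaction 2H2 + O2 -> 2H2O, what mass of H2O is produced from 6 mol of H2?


Mole ratio H2O:H2 = 2:2
n(H2O) = 6 × 2/2 = 6.000 mol
mass = 6.000 × 18.02 = 108.12 g

108.12 g


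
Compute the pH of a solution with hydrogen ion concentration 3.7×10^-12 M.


pH = -log10([H+]) = -log10(3.7×10^-12)
= 12 - log10(3.7)
= 12 - 0.57
= 11.43

11.43


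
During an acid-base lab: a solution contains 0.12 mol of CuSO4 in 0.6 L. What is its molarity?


M = n/V = 0.12/0.6 = 0.200 mol/L

0.200 M


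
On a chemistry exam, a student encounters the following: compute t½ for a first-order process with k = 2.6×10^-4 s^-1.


t½ = ln2/k = 0.693147/(2.6×10^-4 s^-1)
= 2666 s

2666 s


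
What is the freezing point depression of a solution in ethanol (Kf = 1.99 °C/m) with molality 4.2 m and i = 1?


ΔTf = Kf × m × i
= 1.99 × 4.2 × 1
= 8.358 °C

8.358 °C


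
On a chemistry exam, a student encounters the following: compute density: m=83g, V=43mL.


ρ = mass/volume
= 83/43
= 1.93 g/mL

1.93 g/mL


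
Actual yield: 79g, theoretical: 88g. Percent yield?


% yield = actual/theoretical × 100
= 79/88 × 100
= 89.77%

89.77%


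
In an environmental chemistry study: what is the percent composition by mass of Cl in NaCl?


M(NaCl) = 1×22.99 + 1×35.45 = 58.44 g/mol
Mass of Cl = 1 × 35.45 = 35.45 g/mol
% Cl = 35.45/58.44 × 100 = 60.66%

60.66%


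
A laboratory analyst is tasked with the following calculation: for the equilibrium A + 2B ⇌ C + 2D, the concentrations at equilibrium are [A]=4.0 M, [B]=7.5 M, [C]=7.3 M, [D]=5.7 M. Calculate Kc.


Kc = [C][D]^2/([A][B]^2)
= (7.3^1 × 5.7^2)/(4.0^1 × 7.5^2)
= 237.177/225
= 1.054

1.054


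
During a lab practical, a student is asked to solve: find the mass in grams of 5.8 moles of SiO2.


M(SiO2) = 60.09 g/mol
mass = n × M = 5.8 × 60.09 = 348.52 g

348.52 g


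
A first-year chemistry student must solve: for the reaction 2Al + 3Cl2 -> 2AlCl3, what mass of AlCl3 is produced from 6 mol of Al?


Mole ratio AlCl3:Al = 2:2
n(AlCl3) = 6 × 2/2 = 6.000 mol
mass = 6.000 × 133.33 = 799.98 g

799.98 g


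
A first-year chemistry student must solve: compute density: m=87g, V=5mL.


ρ = mass/volume
= 87/5
= 17.4 g/mL

17.4 g/mL


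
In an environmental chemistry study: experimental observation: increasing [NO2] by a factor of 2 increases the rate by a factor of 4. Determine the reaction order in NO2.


rate ∝ [NO2]^n
2^n = 4 → n = 2
Order in NO2: 2

2


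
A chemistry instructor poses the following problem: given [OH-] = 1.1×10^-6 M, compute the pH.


pOH = -log10([OH-]) = -log10(1.1×10^-6)
= 6 - log10(1.1) = 5.96
pH = 14 - pOH = 14 - 5.96 = 8.04

8.04


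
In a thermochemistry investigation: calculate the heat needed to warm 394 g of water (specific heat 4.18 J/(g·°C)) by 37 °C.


q = mcΔT = 394 × 4.18 × 37
= 60936.04 J

60936.04 J


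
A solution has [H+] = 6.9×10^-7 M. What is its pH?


pH = -log10([H+]) = -log10(6.9×10^-7)
= 7 - log10(6.9)
= 7 - 0.84
= 6.16

6.16


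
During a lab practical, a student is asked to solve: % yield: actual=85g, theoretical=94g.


% yield = actual/theoretical × 100
= 85/94 × 100
= 90.43%

90.43%


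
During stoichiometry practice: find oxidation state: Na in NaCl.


Group 1 metal: +1
Oxidation number: +1

+1


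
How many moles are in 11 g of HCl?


M(HCl) = 36.46 g/mol
n = mass/M = 11/36.46 = 0.3017 mol

0.3017 mol


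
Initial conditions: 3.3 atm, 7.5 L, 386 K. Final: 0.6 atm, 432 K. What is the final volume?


P1V1/T1 = P2V2/T2
V2 = P1V1T2/(T1P2)
= 3.3×7.5×432/(386×0.6)
= 46.166 L

46.166 L


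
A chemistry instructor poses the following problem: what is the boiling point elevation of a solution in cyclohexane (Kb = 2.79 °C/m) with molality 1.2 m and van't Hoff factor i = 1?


ΔTb = Kb × m × i
= 2.79 × 1.2 × 1
= 3.348 °C

3.348 °C


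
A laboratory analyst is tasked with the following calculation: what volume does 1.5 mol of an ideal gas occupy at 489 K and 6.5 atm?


PV = nRT  (R = 0.08206 L·atm/(mol·K))
V = nRT/P = 1.5×0.08206×489/6.5
= 9.26 L

9.26 L


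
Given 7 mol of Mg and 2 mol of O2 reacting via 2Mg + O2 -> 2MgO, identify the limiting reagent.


Mole ratio available / coefficient:
  Mg: 7/2 = 3.500
  O2: 2/1 = 2.000
Smaller ratio is limiting.

O2


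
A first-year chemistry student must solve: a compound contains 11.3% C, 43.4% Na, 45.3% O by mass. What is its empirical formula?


Assume 100 g sample. Moles of each element:
  C: 11.3/12.01 = 0.941 mol
  Na: 43.4/22.99 = 1.888 mol
  O: 45.3/16.0 = 2.831 mol
Divide by smallest (0.941):
  C: 0.941/0.941 = 1.0
  Na: 1.888/0.941 = 2.01
  O: 2.831/0.941 = 3.01
Empirical formula: Na2CO3

Na2CO3
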